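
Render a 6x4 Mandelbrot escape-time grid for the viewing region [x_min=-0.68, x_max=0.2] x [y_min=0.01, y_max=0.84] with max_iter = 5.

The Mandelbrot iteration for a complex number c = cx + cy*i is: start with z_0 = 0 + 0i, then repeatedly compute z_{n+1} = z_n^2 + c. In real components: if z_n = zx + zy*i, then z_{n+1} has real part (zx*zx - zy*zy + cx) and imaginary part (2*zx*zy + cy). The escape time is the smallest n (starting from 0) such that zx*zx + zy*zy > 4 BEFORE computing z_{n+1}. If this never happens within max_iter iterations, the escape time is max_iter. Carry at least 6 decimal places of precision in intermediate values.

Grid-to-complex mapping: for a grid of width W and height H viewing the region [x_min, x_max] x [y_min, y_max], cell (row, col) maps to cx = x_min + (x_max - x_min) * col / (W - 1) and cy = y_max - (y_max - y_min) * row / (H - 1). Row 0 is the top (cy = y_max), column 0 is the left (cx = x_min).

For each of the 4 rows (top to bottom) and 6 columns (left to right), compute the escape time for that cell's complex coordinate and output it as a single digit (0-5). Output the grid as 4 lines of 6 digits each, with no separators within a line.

Answer: 455555
555555
555555
555555

Derivation:
(row=0, col=0): c = -0.6800 + 0.8400i → escape time 4
(row=0, col=1): c = -0.5040 + 0.8400i → escape time 5
(row=0, col=2): c = -0.3280 + 0.8400i → escape time 5
(row=0, col=3): c = -0.1520 + 0.8400i → escape time 5
(row=0, col=4): c = 0.0240 + 0.8400i → escape time 5
(row=0, col=5): c = 0.2000 + 0.8400i → escape time 5
(row=1, col=0): c = -0.6800 + 0.5633i → escape time 5
(row=1, col=1): c = -0.5040 + 0.5633i → escape time 5
(row=1, col=2): c = -0.3280 + 0.5633i → escape time 5
(row=1, col=3): c = -0.1520 + 0.5633i → escape time 5
(row=1, col=4): c = 0.0240 + 0.5633i → escape time 5
(row=1, col=5): c = 0.2000 + 0.5633i → escape time 5
(row=2, col=0): c = -0.6800 + 0.2867i → escape time 5
(row=2, col=1): c = -0.5040 + 0.2867i → escape time 5
(row=2, col=2): c = -0.3280 + 0.2867i → escape time 5
(row=2, col=3): c = -0.1520 + 0.2867i → escape time 5
(row=2, col=4): c = 0.0240 + 0.2867i → escape time 5
(row=2, col=5): c = 0.2000 + 0.2867i → escape time 5
(row=3, col=0): c = -0.6800 + 0.0100i → escape time 5
(row=3, col=1): c = -0.5040 + 0.0100i → escape time 5
(row=3, col=2): c = -0.3280 + 0.0100i → escape time 5
(row=3, col=3): c = -0.1520 + 0.0100i → escape time 5
(row=3, col=4): c = 0.0240 + 0.0100i → escape time 5
(row=3, col=5): c = 0.2000 + 0.0100i → escape time 5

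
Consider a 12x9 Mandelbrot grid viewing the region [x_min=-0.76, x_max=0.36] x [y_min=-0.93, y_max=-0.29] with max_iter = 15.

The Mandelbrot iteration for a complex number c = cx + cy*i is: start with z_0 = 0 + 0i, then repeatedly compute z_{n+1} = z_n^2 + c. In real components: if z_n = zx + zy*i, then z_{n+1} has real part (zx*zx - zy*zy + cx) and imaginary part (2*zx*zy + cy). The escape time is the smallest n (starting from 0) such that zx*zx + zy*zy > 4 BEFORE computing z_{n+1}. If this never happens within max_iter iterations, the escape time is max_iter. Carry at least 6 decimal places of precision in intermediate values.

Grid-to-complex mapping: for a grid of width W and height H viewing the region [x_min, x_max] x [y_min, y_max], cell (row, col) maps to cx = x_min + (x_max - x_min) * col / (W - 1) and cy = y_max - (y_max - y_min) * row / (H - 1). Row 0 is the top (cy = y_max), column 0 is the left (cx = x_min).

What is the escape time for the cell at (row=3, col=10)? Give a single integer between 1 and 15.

Answer: 15

Derivation:
z_0 = 0 + 0i, c = 0.2582 + -0.5300i
Iter 1: z = 0.2582 + -0.5300i, |z|^2 = 0.3476
Iter 2: z = 0.0439 + -0.8037i, |z|^2 = 0.6478
Iter 3: z = -0.3858 + -0.6006i, |z|^2 = 0.5096
Iter 4: z = 0.0463 + -0.0666i, |z|^2 = 0.0066
Iter 5: z = 0.2559 + -0.5362i, |z|^2 = 0.3529
Iter 6: z = 0.0362 + -0.8044i, |z|^2 = 0.6484
Iter 7: z = -0.3876 + -0.5882i, |z|^2 = 0.4962
Iter 8: z = 0.0624 + -0.0741i, |z|^2 = 0.0094
Iter 9: z = 0.2566 + -0.5392i, |z|^2 = 0.3566
Iter 10: z = 0.0332 + -0.8067i, |z|^2 = 0.6519
Iter 11: z = -0.3915 + -0.5836i, |z|^2 = 0.4939
Iter 12: z = 0.0708 + -0.0730i, |z|^2 = 0.0103
Iter 13: z = 0.2579 + -0.5403i, |z|^2 = 0.3585
Iter 14: z = 0.0327 + -0.8087i, |z|^2 = 0.6550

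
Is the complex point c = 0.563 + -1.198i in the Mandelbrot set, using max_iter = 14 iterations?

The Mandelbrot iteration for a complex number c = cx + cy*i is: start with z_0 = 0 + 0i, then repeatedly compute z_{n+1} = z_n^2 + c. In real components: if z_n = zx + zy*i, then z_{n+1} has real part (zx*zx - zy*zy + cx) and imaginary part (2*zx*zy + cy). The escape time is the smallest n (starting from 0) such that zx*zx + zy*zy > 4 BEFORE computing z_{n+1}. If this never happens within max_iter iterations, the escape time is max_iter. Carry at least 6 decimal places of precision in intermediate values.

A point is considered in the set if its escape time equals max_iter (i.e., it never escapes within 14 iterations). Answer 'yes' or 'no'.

Answer: no

Derivation:
z_0 = 0 + 0i, c = 0.5630 + -1.1980i
Iter 1: z = 0.5630 + -1.1980i, |z|^2 = 1.7522
Iter 2: z = -0.5552 + -2.5469i, |z|^2 = 6.7952
Escaped at iteration 2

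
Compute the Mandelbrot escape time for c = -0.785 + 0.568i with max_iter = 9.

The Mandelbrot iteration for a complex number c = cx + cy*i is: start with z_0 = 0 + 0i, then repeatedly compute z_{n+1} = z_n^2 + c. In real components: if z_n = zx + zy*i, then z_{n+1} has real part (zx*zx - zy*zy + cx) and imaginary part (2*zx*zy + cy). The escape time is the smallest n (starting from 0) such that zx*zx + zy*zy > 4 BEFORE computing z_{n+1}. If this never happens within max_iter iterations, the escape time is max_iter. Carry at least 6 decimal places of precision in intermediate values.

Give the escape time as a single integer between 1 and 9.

Answer: 6

Derivation:
z_0 = 0 + 0i, c = -0.7850 + 0.5680i
Iter 1: z = -0.7850 + 0.5680i, |z|^2 = 0.9388
Iter 2: z = -0.4914 + -0.3238i, |z|^2 = 0.3463
Iter 3: z = -0.6483 + 0.8862i, |z|^2 = 1.2057
Iter 4: z = -1.1500 + -0.5811i, |z|^2 = 1.6602
Iter 5: z = 0.1998 + 1.9046i, |z|^2 = 3.6672
Iter 6: z = -4.3724 + 1.3289i, |z|^2 = 20.8839
Escaped at iteration 6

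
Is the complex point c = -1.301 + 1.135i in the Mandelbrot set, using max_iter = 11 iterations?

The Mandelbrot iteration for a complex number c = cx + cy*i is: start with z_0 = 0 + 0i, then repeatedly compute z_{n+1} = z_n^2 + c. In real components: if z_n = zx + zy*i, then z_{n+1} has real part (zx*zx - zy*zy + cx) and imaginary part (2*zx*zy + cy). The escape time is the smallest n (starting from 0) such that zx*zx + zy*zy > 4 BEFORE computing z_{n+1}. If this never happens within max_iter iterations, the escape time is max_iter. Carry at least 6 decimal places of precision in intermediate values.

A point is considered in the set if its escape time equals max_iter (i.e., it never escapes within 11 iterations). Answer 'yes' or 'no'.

z_0 = 0 + 0i, c = -1.3010 + 1.1350i
Iter 1: z = -1.3010 + 1.1350i, |z|^2 = 2.9808
Iter 2: z = -0.8966 + -1.8183i, |z|^2 = 4.1100
Escaped at iteration 2

Answer: no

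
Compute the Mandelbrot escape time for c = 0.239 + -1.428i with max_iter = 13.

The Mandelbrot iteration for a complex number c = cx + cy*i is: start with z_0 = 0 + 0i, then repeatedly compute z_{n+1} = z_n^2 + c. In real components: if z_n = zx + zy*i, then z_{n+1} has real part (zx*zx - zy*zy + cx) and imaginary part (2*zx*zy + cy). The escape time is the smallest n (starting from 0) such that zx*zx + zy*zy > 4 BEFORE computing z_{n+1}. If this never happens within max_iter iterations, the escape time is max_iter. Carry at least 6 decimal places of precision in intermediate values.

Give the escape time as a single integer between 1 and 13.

z_0 = 0 + 0i, c = 0.2390 + -1.4280i
Iter 1: z = 0.2390 + -1.4280i, |z|^2 = 2.0963
Iter 2: z = -1.7431 + -2.1106i, |z|^2 = 7.4928
Escaped at iteration 2

Answer: 2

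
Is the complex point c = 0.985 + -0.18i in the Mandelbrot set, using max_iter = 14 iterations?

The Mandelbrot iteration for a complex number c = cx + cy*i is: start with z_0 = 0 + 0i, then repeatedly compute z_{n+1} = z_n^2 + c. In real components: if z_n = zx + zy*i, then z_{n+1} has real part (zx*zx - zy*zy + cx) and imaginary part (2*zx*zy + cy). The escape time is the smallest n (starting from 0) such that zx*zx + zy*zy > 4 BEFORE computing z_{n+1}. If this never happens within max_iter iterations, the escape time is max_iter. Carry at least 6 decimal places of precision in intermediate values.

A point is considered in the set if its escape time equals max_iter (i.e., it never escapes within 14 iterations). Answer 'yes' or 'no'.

z_0 = 0 + 0i, c = 0.9850 + -0.1800i
Iter 1: z = 0.9850 + -0.1800i, |z|^2 = 1.0026
Iter 2: z = 1.9228 + -0.5346i, |z|^2 = 3.9831
Iter 3: z = 4.3965 + -2.2359i, |z|^2 = 24.3280
Escaped at iteration 3

Answer: no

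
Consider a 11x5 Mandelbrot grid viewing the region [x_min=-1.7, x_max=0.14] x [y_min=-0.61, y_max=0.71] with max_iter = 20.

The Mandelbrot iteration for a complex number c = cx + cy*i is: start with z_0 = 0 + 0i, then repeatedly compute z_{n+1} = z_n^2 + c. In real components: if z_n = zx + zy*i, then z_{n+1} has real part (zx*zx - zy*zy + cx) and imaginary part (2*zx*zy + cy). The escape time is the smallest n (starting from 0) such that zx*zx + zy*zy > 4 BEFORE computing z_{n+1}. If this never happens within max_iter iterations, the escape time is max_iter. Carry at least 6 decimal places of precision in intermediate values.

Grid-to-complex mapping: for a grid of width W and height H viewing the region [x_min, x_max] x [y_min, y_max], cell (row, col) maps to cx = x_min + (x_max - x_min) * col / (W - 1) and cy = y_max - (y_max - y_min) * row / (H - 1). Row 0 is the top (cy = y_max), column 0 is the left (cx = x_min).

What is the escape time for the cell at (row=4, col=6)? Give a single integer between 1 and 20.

Answer: 17

Derivation:
z_0 = 0 + 0i, c = -0.5960 + -0.6100i
Iter 1: z = -0.5960 + -0.6100i, |z|^2 = 0.7273
Iter 2: z = -0.6129 + 0.1171i, |z|^2 = 0.3893
Iter 3: z = -0.2341 + -0.7536i, |z|^2 = 0.6227
Iter 4: z = -1.1091 + -0.2572i, |z|^2 = 1.2962
Iter 5: z = 0.5679 + -0.0395i, |z|^2 = 0.3240
Iter 6: z = -0.2751 + -0.6549i, |z|^2 = 0.5045
Iter 7: z = -0.9492 + -0.2497i, |z|^2 = 0.9633
Iter 8: z = 0.2426 + -0.1360i, |z|^2 = 0.0773
Iter 9: z = -0.5556 + -0.6760i, |z|^2 = 0.7657
Iter 10: z = -0.7442 + 0.1412i, |z|^2 = 0.5738
Iter 11: z = -0.0621 + -0.8202i, |z|^2 = 0.6766
Iter 12: z = -1.2648 + -0.5081i, |z|^2 = 1.8580
Iter 13: z = 0.7456 + 0.6754i, |z|^2 = 1.0122
Iter 14: z = -0.4963 + 0.3972i, |z|^2 = 0.4041
Iter 15: z = -0.5075 + -1.0043i, |z|^2 = 1.2662
Iter 16: z = -1.3470 + 0.4094i, |z|^2 = 1.9819
Iter 17: z = 1.0507 + -1.7129i, |z|^2 = 4.0381
Escaped at iteration 17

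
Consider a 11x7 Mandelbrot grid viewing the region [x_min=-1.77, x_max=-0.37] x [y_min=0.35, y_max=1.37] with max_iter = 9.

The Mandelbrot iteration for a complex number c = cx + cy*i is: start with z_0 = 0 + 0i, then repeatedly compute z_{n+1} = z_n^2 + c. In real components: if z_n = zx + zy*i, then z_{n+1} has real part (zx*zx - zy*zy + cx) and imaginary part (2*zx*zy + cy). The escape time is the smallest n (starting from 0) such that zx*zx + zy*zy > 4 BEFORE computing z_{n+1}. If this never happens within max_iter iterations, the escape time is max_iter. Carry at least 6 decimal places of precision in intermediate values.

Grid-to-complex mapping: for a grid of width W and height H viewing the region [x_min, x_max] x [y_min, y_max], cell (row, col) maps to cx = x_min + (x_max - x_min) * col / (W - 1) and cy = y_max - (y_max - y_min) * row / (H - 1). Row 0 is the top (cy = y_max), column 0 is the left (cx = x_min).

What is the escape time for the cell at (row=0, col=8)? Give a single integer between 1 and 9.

z_0 = 0 + 0i, c = -0.6500 + 1.3700i
Iter 1: z = -0.6500 + 1.3700i, |z|^2 = 2.2994
Iter 2: z = -2.1044 + -0.4110i, |z|^2 = 4.5974
Escaped at iteration 2

Answer: 2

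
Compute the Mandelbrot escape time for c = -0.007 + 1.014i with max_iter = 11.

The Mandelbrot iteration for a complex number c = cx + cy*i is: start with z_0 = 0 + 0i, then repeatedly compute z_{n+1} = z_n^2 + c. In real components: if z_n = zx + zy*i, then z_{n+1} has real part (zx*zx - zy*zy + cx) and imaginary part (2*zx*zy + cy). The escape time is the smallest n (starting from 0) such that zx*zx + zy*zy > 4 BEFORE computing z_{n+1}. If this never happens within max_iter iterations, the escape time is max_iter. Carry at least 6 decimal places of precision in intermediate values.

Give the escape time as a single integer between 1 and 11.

Answer: 9

Derivation:
z_0 = 0 + 0i, c = -0.0070 + 1.0140i
Iter 1: z = -0.0070 + 1.0140i, |z|^2 = 1.0282
Iter 2: z = -1.0351 + 0.9998i, |z|^2 = 2.0711
Iter 3: z = 0.0649 + -1.0559i, |z|^2 = 1.1191
Iter 4: z = -1.1177 + 0.8769i, |z|^2 = 2.0182
Iter 5: z = 0.4733 + -0.9462i, |z|^2 = 1.1193
Iter 6: z = -0.6783 + 0.1184i, |z|^2 = 0.4741
Iter 7: z = 0.4391 + 0.8534i, |z|^2 = 0.9211
Iter 8: z = -0.5425 + 1.7634i, |z|^2 = 3.4039
Iter 9: z = -2.8224 + -0.8992i, |z|^2 = 8.7744
Escaped at iteration 9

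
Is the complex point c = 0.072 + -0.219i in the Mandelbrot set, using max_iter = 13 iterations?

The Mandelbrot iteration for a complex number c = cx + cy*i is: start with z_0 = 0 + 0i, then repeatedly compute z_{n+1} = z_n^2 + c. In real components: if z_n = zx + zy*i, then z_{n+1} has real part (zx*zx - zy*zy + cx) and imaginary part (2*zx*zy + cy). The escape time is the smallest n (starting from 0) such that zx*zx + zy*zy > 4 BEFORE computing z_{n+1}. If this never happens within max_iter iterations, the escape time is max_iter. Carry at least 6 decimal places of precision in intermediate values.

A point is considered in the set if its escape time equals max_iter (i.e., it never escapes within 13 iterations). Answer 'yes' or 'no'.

z_0 = 0 + 0i, c = 0.0720 + -0.2190i
Iter 1: z = 0.0720 + -0.2190i, |z|^2 = 0.0531
Iter 2: z = 0.0292 + -0.2505i, |z|^2 = 0.0636
Iter 3: z = 0.0101 + -0.2336i, |z|^2 = 0.0547
Iter 4: z = 0.0175 + -0.2237i, |z|^2 = 0.0504
Iter 5: z = 0.0223 + -0.2268i, |z|^2 = 0.0519
Iter 6: z = 0.0210 + -0.2291i, |z|^2 = 0.0529
Iter 7: z = 0.0200 + -0.2286i, |z|^2 = 0.0527
Iter 8: z = 0.0201 + -0.2281i, |z|^2 = 0.0524
Iter 9: z = 0.0204 + -0.2282i, |z|^2 = 0.0525
Iter 10: z = 0.0203 + -0.2283i, |z|^2 = 0.0525
Iter 11: z = 0.0203 + -0.2283i, |z|^2 = 0.0525
Iter 12: z = 0.0203 + -0.2283i, |z|^2 = 0.0525
Did not escape in 13 iterations → in set

Answer: yes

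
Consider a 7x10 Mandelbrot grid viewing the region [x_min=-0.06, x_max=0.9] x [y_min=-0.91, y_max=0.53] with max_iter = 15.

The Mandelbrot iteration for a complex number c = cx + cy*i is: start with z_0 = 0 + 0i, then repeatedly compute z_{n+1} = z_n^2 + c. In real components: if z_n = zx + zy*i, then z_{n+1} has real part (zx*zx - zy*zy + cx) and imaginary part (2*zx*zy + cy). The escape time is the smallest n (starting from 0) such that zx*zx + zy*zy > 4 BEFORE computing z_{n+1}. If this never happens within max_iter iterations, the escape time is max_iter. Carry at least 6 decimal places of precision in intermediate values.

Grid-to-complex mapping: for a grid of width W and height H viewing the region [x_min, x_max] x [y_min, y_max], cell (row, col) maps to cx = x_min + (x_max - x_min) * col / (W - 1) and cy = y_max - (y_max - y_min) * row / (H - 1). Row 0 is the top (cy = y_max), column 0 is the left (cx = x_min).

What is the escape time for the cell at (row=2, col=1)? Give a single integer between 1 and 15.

z_0 = 0 + 0i, c = 0.1000 + 0.2100i
Iter 1: z = 0.1000 + 0.2100i, |z|^2 = 0.0541
Iter 2: z = 0.0659 + 0.2520i, |z|^2 = 0.0678
Iter 3: z = 0.0408 + 0.2432i, |z|^2 = 0.0608
Iter 4: z = 0.0425 + 0.2299i, |z|^2 = 0.0546
Iter 5: z = 0.0490 + 0.2295i, |z|^2 = 0.0551
Iter 6: z = 0.0497 + 0.2325i, |z|^2 = 0.0565
Iter 7: z = 0.0484 + 0.2331i, |z|^2 = 0.0567
Iter 8: z = 0.0480 + 0.2326i, |z|^2 = 0.0564
Iter 9: z = 0.0482 + 0.2323i, |z|^2 = 0.0563
Iter 10: z = 0.0483 + 0.2324i, |z|^2 = 0.0563
Iter 11: z = 0.0483 + 0.2325i, |z|^2 = 0.0564
Iter 12: z = 0.0483 + 0.2325i, |z|^2 = 0.0564
Iter 13: z = 0.0483 + 0.2325i, |z|^2 = 0.0564
Iter 14: z = 0.0483 + 0.2325i, |z|^2 = 0.0564

Answer: 15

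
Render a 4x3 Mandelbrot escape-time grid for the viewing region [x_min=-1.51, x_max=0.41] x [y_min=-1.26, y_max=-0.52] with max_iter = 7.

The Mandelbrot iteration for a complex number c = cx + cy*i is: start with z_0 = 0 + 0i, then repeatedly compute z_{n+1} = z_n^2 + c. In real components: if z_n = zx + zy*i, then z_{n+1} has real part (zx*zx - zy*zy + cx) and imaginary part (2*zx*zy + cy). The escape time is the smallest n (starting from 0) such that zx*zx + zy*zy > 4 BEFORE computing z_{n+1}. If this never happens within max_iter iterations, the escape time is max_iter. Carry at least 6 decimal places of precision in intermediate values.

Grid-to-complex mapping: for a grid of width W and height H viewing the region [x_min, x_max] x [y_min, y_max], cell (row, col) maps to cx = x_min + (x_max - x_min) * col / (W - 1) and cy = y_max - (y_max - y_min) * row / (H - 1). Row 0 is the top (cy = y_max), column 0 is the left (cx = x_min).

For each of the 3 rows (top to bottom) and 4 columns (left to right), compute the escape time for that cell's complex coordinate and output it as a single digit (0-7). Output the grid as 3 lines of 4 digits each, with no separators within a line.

(row=0, col=0): c = -1.5100 + -0.5200i → escape time 3
(row=0, col=1): c = -0.8700 + -0.5200i → escape time 5
(row=0, col=2): c = -0.2300 + -0.5200i → escape time 7
(row=0, col=3): c = 0.4100 + -0.5200i → escape time 7
(row=1, col=0): c = -1.5100 + -0.8900i → escape time 3
(row=1, col=1): c = -0.8700 + -0.8900i → escape time 3
(row=1, col=2): c = -0.2300 + -0.8900i → escape time 7
(row=1, col=3): c = 0.4100 + -0.8900i → escape time 3
(row=2, col=0): c = -1.5100 + -1.2600i → escape time 2
(row=2, col=1): c = -0.8700 + -1.2600i → escape time 3
(row=2, col=2): c = -0.2300 + -1.2600i → escape time 3
(row=2, col=3): c = 0.4100 + -1.2600i → escape time 2

Answer: 3577
3373
2332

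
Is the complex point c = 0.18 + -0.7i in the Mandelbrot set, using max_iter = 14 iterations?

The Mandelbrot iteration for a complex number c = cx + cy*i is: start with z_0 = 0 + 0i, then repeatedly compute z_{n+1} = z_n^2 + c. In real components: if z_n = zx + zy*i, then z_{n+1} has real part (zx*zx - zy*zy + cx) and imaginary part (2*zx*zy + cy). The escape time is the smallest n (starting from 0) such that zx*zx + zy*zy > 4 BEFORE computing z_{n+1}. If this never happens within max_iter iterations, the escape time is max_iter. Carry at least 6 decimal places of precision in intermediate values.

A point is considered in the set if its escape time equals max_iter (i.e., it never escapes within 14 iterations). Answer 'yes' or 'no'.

Answer: no

Derivation:
z_0 = 0 + 0i, c = 0.1800 + -0.7000i
Iter 1: z = 0.1800 + -0.7000i, |z|^2 = 0.5224
Iter 2: z = -0.2776 + -0.9520i, |z|^2 = 0.9834
Iter 3: z = -0.6492 + -0.1714i, |z|^2 = 0.4509
Iter 4: z = 0.5721 + -0.4774i, |z|^2 = 0.5552
Iter 5: z = 0.2794 + -1.2462i, |z|^2 = 1.6312
Iter 6: z = -1.2950 + -1.3965i, |z|^2 = 3.6272
Iter 7: z = -0.0931 + 2.9169i, |z|^2 = 8.5171
Escaped at iteration 7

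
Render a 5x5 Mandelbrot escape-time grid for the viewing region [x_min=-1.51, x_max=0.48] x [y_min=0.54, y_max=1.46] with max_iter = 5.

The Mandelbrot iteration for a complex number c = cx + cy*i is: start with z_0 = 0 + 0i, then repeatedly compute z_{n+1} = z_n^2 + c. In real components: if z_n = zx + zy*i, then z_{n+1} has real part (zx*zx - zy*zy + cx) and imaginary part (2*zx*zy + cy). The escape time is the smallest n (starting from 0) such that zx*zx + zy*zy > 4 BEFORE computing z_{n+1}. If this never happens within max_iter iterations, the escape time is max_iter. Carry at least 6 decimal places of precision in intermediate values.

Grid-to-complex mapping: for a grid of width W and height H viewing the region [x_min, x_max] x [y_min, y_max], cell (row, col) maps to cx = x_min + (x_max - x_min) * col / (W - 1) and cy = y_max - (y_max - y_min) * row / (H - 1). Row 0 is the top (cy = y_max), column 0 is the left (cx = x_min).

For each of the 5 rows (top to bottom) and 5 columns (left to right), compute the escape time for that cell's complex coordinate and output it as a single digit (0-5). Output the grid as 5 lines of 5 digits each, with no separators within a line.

(row=0, col=0): c = -1.5100 + 1.4600i → escape time 1
(row=0, col=1): c = -1.0125 + 1.4600i → escape time 2
(row=0, col=2): c = -0.5150 + 1.4600i → escape time 2
(row=0, col=3): c = -0.0175 + 1.4600i → escape time 2
(row=0, col=4): c = 0.4800 + 1.4600i → escape time 2
(row=1, col=0): c = -1.5100 + 1.2300i → escape time 2
(row=1, col=1): c = -1.0125 + 1.2300i → escape time 3
(row=1, col=2): c = -0.5150 + 1.2300i → escape time 3
(row=1, col=3): c = -0.0175 + 1.2300i → escape time 3
(row=1, col=4): c = 0.4800 + 1.2300i → escape time 2
(row=2, col=0): c = -1.5100 + 1.0000i → escape time 2
(row=2, col=1): c = -1.0125 + 1.0000i → escape time 3
(row=2, col=2): c = -0.5150 + 1.0000i → escape time 4
(row=2, col=3): c = -0.0175 + 1.0000i → escape time 5
(row=2, col=4): c = 0.4800 + 1.0000i → escape time 3
(row=3, col=0): c = -1.5100 + 0.7700i → escape time 3
(row=3, col=1): c = -1.0125 + 0.7700i → escape time 3
(row=3, col=2): c = -0.5150 + 0.7700i → escape time 5
(row=3, col=3): c = -0.0175 + 0.7700i → escape time 5
(row=3, col=4): c = 0.4800 + 0.7700i → escape time 3
(row=4, col=0): c = -1.5100 + 0.5400i → escape time 3
(row=4, col=1): c = -1.0125 + 0.5400i → escape time 5
(row=4, col=2): c = -0.5150 + 0.5400i → escape time 5
(row=4, col=3): c = -0.0175 + 0.5400i → escape time 5
(row=4, col=4): c = 0.4800 + 0.5400i → escape time 5

Answer: 12222
23332
23453
33553
35555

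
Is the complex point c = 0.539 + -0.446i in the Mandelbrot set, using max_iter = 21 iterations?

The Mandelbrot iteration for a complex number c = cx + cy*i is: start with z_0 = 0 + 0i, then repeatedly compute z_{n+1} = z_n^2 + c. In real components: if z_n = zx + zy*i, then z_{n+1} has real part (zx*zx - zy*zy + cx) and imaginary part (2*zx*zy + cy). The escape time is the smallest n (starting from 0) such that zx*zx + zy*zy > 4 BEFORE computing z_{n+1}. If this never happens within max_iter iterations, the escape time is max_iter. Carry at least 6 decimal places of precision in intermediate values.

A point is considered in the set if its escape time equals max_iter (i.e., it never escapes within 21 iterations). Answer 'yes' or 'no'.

z_0 = 0 + 0i, c = 0.5390 + -0.4460i
Iter 1: z = 0.5390 + -0.4460i, |z|^2 = 0.4894
Iter 2: z = 0.6306 + -0.9268i, |z|^2 = 1.2566
Iter 3: z = 0.0777 + -1.6149i, |z|^2 = 2.6139
Iter 4: z = -2.0628 + -0.6970i, |z|^2 = 4.7409
Escaped at iteration 4

Answer: no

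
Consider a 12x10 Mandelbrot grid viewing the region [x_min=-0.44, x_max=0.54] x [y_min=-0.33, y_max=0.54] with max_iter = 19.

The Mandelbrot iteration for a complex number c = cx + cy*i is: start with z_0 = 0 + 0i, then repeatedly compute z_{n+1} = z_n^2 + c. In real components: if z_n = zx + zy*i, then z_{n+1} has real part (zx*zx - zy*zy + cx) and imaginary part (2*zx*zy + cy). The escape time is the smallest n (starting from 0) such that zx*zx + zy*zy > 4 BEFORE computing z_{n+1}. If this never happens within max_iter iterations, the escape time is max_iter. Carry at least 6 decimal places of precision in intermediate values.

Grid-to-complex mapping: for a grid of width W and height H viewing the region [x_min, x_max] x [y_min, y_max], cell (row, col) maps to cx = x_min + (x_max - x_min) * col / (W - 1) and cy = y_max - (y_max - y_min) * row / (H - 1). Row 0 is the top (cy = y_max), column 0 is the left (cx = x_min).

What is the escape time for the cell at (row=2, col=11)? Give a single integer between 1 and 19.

Answer: 4

Derivation:
z_0 = 0 + 0i, c = 0.5400 + 0.3467i
Iter 1: z = 0.5400 + 0.3467i, |z|^2 = 0.4118
Iter 2: z = 0.7114 + 0.7211i, |z|^2 = 1.0261
Iter 3: z = 0.5262 + 1.3726i, |z|^2 = 2.1610
Iter 4: z = -1.0672 + 1.7912i, |z|^2 = 4.3474
Escaped at iteration 4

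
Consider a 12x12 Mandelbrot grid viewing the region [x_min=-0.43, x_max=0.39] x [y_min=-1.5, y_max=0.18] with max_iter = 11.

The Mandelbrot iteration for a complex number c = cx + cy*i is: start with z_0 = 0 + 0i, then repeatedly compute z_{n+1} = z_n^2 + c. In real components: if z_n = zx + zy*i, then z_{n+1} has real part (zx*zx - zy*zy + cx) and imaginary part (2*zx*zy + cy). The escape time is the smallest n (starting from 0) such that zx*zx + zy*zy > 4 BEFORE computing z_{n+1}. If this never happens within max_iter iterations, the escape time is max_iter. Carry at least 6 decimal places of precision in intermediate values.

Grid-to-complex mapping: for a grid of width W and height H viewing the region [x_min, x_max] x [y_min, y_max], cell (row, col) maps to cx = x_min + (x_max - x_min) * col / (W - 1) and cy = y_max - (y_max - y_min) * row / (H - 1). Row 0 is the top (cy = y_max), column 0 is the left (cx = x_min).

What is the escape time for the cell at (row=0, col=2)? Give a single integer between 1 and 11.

z_0 = 0 + 0i, c = -0.2809 + 0.1800i
Iter 1: z = -0.2809 + 0.1800i, |z|^2 = 0.1113
Iter 2: z = -0.2344 + 0.0789i, |z|^2 = 0.0612
Iter 3: z = -0.2322 + 0.1430i, |z|^2 = 0.0744
Iter 4: z = -0.2475 + 0.1136i, |z|^2 = 0.0741
Iter 5: z = -0.2326 + 0.1238i, |z|^2 = 0.0694
Iter 6: z = -0.2421 + 0.1224i, |z|^2 = 0.0736
Iter 7: z = -0.2373 + 0.1207i, |z|^2 = 0.0709
Iter 8: z = -0.2392 + 0.1227i, |z|^2 = 0.0723
Iter 9: z = -0.2388 + 0.1213i, |z|^2 = 0.0717
Iter 10: z = -0.2386 + 0.1221i, |z|^2 = 0.0718

Answer: 11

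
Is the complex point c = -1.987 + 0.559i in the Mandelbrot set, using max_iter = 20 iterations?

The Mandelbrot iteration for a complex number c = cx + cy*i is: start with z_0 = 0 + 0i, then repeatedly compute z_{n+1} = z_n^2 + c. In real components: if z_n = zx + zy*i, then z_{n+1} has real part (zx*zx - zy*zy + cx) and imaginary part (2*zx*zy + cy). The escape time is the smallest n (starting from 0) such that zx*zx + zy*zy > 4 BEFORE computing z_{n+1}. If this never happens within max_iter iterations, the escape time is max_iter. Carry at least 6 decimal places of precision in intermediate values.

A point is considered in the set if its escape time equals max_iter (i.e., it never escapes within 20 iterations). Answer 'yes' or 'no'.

z_0 = 0 + 0i, c = -1.9870 + 0.5590i
Iter 1: z = -1.9870 + 0.5590i, |z|^2 = 4.2607
Escaped at iteration 1

Answer: no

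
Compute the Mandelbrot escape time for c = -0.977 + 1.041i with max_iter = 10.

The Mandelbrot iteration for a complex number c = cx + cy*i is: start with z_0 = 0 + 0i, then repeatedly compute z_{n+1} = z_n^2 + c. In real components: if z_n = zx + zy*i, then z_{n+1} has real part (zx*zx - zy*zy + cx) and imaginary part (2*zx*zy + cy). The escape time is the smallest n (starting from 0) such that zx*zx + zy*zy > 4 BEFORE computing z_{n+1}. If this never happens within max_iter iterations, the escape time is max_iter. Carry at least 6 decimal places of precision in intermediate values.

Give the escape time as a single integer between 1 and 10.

z_0 = 0 + 0i, c = -0.9770 + 1.0410i
Iter 1: z = -0.9770 + 1.0410i, |z|^2 = 2.0382
Iter 2: z = -1.1062 + -0.9931i, |z|^2 = 2.2098
Iter 3: z = -0.7397 + 3.2381i, |z|^2 = 11.0323
Escaped at iteration 3

Answer: 3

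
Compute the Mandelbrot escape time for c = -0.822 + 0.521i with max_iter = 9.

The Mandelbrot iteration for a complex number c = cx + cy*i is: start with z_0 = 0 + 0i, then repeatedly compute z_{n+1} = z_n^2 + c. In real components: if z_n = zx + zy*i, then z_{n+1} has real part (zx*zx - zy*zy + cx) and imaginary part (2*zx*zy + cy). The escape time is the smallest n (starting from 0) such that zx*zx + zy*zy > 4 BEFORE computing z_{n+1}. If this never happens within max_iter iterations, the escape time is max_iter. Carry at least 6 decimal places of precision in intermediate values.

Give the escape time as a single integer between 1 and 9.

Answer: 6

Derivation:
z_0 = 0 + 0i, c = -0.8220 + 0.5210i
Iter 1: z = -0.8220 + 0.5210i, |z|^2 = 0.9471
Iter 2: z = -0.4178 + -0.3355i, |z|^2 = 0.2871
Iter 3: z = -0.7601 + 0.8013i, |z|^2 = 1.2198
Iter 4: z = -0.8865 + -0.6971i, |z|^2 = 1.2718
Iter 5: z = -0.5222 + 1.7569i, |z|^2 = 3.3595
Iter 6: z = -3.6361 + -1.3138i, |z|^2 = 14.9476
Escaped at iteration 6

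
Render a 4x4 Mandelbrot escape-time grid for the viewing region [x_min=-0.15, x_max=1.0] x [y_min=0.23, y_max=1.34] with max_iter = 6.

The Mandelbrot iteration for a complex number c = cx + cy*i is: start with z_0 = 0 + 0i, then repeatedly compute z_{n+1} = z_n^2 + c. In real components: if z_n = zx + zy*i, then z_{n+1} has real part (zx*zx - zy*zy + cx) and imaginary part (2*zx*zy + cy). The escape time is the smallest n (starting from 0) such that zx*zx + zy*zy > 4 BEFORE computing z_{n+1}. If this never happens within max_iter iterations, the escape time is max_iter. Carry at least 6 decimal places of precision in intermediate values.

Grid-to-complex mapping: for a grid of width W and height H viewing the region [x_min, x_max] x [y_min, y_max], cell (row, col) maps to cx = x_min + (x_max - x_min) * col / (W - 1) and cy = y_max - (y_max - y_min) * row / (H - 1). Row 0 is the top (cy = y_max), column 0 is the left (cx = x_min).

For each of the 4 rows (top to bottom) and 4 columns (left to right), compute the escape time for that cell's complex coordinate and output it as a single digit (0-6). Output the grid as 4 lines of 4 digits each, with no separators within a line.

Answer: 2222
6422
6632
6642

Derivation:
(row=0, col=0): c = -0.1500 + 1.3400i → escape time 2
(row=0, col=1): c = 0.2333 + 1.3400i → escape time 2
(row=0, col=2): c = 0.6167 + 1.3400i → escape time 2
(row=0, col=3): c = 1.0000 + 1.3400i → escape time 2
(row=1, col=0): c = -0.1500 + 0.9700i → escape time 6
(row=1, col=1): c = 0.2333 + 0.9700i → escape time 4
(row=1, col=2): c = 0.6167 + 0.9700i → escape time 2
(row=1, col=3): c = 1.0000 + 0.9700i → escape time 2
(row=2, col=0): c = -0.1500 + 0.6000i → escape time 6
(row=2, col=1): c = 0.2333 + 0.6000i → escape time 6
(row=2, col=2): c = 0.6167 + 0.6000i → escape time 3
(row=2, col=3): c = 1.0000 + 0.6000i → escape time 2
(row=3, col=0): c = -0.1500 + 0.2300i → escape time 6
(row=3, col=1): c = 0.2333 + 0.2300i → escape time 6
(row=3, col=2): c = 0.6167 + 0.2300i → escape time 4
(row=3, col=3): c = 1.0000 + 0.2300i → escape time 2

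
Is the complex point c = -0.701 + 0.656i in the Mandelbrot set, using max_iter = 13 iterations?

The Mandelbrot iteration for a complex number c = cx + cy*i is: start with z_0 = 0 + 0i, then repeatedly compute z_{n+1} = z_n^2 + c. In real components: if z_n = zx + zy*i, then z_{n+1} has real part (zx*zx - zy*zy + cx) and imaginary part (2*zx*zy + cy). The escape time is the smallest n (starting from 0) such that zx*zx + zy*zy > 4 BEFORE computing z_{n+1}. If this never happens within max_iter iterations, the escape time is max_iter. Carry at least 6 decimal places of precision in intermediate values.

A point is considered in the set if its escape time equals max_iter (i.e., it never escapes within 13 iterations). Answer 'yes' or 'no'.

z_0 = 0 + 0i, c = -0.7010 + 0.6560i
Iter 1: z = -0.7010 + 0.6560i, |z|^2 = 0.9217
Iter 2: z = -0.6399 + -0.2637i, |z|^2 = 0.4791
Iter 3: z = -0.3610 + 0.9935i, |z|^2 = 1.1174
Iter 4: z = -1.5577 + -0.0614i, |z|^2 = 2.4303
Iter 5: z = 1.7218 + 0.8472i, |z|^2 = 3.6823
Iter 6: z = 1.5457 + 3.5734i, |z|^2 = 15.1585
Escaped at iteration 6

Answer: no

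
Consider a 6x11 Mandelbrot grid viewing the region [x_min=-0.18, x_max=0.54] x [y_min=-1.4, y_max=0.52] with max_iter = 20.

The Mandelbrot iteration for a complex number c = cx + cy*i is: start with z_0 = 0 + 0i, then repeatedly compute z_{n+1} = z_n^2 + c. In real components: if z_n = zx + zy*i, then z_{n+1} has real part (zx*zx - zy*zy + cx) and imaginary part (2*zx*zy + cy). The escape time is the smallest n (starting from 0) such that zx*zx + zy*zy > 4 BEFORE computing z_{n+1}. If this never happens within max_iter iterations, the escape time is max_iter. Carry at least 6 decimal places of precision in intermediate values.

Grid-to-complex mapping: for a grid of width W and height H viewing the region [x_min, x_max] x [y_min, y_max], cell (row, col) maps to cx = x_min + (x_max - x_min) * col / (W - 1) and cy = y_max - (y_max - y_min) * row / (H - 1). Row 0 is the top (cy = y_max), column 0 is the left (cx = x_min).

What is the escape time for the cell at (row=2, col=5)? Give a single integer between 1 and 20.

Answer: 4

Derivation:
z_0 = 0 + 0i, c = 0.5400 + 0.1360i
Iter 1: z = 0.5400 + 0.1360i, |z|^2 = 0.3101
Iter 2: z = 0.8131 + 0.2829i, |z|^2 = 0.7412
Iter 3: z = 1.1211 + 0.5960i, |z|^2 = 1.6121
Iter 4: z = 1.4417 + 1.4724i, |z|^2 = 4.2464
Escaped at iteration 4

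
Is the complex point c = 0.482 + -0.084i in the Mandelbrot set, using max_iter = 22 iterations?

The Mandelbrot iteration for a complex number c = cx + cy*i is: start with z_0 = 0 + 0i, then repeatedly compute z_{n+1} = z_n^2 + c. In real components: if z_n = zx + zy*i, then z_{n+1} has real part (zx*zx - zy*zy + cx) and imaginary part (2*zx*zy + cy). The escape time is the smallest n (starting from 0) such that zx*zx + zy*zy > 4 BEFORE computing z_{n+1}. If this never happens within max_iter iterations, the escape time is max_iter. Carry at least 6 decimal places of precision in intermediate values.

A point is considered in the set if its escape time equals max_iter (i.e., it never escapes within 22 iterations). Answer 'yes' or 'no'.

z_0 = 0 + 0i, c = 0.4820 + -0.0840i
Iter 1: z = 0.4820 + -0.0840i, |z|^2 = 0.2394
Iter 2: z = 0.7073 + -0.1650i, |z|^2 = 0.5274
Iter 3: z = 0.9550 + -0.3174i, |z|^2 = 1.0128
Iter 4: z = 1.2933 + -0.6902i, |z|^2 = 2.1490
Iter 5: z = 1.6784 + -1.8692i, |z|^2 = 6.3109
Escaped at iteration 5

Answer: no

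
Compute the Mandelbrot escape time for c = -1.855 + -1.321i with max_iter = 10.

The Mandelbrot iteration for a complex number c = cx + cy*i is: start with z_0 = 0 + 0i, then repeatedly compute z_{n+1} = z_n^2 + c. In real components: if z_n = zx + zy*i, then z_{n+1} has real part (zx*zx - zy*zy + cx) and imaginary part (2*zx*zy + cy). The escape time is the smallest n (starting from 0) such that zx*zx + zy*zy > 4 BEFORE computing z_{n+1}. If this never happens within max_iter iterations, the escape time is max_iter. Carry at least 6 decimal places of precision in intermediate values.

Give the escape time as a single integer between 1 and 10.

z_0 = 0 + 0i, c = -1.8550 + -1.3210i
Iter 1: z = -1.8550 + -1.3210i, |z|^2 = 5.1861
Escaped at iteration 1

Answer: 1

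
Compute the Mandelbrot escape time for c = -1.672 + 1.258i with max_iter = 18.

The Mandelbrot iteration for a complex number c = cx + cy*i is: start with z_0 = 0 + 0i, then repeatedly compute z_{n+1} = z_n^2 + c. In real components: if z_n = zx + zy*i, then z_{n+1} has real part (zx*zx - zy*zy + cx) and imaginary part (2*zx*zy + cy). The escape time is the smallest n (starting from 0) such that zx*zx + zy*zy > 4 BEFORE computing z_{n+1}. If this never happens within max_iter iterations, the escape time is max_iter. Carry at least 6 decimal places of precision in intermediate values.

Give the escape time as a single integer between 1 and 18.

Answer: 1

Derivation:
z_0 = 0 + 0i, c = -1.6720 + 1.2580i
Iter 1: z = -1.6720 + 1.2580i, |z|^2 = 4.3781
Escaped at iteration 1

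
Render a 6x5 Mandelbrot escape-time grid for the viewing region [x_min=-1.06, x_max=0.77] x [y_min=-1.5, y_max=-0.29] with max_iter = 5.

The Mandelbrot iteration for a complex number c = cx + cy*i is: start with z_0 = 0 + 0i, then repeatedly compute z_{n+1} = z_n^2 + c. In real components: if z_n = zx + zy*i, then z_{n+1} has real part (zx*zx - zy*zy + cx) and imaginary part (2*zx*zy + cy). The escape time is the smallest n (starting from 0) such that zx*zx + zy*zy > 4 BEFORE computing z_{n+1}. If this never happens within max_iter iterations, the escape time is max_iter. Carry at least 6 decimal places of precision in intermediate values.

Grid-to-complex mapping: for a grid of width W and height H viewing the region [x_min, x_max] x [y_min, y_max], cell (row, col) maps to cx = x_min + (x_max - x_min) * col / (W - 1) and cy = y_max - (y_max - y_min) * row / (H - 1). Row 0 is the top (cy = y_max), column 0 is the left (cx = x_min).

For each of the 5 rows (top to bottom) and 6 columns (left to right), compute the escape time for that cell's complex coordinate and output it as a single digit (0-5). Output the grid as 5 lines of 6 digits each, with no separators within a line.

Answer: 555553
455553
345532
333322
222222

Derivation:
(row=0, col=0): c = -1.0600 + -0.2900i → escape time 5
(row=0, col=1): c = -0.6940 + -0.2900i → escape time 5
(row=0, col=2): c = -0.3280 + -0.2900i → escape time 5
(row=0, col=3): c = 0.0380 + -0.2900i → escape time 5
(row=0, col=4): c = 0.4040 + -0.2900i → escape time 5
(row=0, col=5): c = 0.7700 + -0.2900i → escape time 3
(row=1, col=0): c = -1.0600 + -0.5925i → escape time 4
(row=1, col=1): c = -0.6940 + -0.5925i → escape time 5
(row=1, col=2): c = -0.3280 + -0.5925i → escape time 5
(row=1, col=3): c = 0.0380 + -0.5925i → escape time 5
(row=1, col=4): c = 0.4040 + -0.5925i → escape time 5
(row=1, col=5): c = 0.7700 + -0.5925i → escape time 3
(row=2, col=0): c = -1.0600 + -0.8950i → escape time 3
(row=2, col=1): c = -0.6940 + -0.8950i → escape time 4
(row=2, col=2): c = -0.3280 + -0.8950i → escape time 5
(row=2, col=3): c = 0.0380 + -0.8950i → escape time 5
(row=2, col=4): c = 0.4040 + -0.8950i → escape time 3
(row=2, col=5): c = 0.7700 + -0.8950i → escape time 2
(row=3, col=0): c = -1.0600 + -1.1975i → escape time 3
(row=3, col=1): c = -0.6940 + -1.1975i → escape time 3
(row=3, col=2): c = -0.3280 + -1.1975i → escape time 3
(row=3, col=3): c = 0.0380 + -1.1975i → escape time 3
(row=3, col=4): c = 0.4040 + -1.1975i → escape time 2
(row=3, col=5): c = 0.7700 + -1.1975i → escape time 2
(row=4, col=0): c = -1.0600 + -1.5000i → escape time 2
(row=4, col=1): c = -0.6940 + -1.5000i → escape time 2
(row=4, col=2): c = -0.3280 + -1.5000i → escape time 2
(row=4, col=3): c = 0.0380 + -1.5000i → escape time 2
(row=4, col=4): c = 0.4040 + -1.5000i → escape time 2
(row=4, col=5): c = 0.7700 + -1.5000i → escape time 2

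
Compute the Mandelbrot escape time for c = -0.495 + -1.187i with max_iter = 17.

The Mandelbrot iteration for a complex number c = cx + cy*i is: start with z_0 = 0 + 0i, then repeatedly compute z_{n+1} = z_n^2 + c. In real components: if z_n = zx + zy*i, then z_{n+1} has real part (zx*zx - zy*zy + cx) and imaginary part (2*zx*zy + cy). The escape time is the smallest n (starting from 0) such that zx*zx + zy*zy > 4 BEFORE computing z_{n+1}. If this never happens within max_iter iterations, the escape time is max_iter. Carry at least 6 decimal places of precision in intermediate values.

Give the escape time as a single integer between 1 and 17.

z_0 = 0 + 0i, c = -0.4950 + -1.1870i
Iter 1: z = -0.4950 + -1.1870i, |z|^2 = 1.6540
Iter 2: z = -1.6589 + -0.0119i, |z|^2 = 2.7522
Iter 3: z = 2.2570 + -1.1476i, |z|^2 = 6.4109
Escaped at iteration 3

Answer: 3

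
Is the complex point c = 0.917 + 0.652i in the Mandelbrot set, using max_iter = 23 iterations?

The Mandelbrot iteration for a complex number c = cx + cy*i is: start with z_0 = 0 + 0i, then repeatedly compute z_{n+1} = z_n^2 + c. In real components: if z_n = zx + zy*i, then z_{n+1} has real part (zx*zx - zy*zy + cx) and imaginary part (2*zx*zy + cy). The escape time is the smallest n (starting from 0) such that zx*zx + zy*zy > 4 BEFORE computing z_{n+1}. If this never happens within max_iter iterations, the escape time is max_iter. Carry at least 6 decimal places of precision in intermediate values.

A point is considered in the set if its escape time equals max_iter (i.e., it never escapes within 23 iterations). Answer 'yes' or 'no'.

Answer: no

Derivation:
z_0 = 0 + 0i, c = 0.9170 + 0.6520i
Iter 1: z = 0.9170 + 0.6520i, |z|^2 = 1.2660
Iter 2: z = 1.3328 + 1.8478i, |z|^2 = 5.1906
Escaped at iteration 2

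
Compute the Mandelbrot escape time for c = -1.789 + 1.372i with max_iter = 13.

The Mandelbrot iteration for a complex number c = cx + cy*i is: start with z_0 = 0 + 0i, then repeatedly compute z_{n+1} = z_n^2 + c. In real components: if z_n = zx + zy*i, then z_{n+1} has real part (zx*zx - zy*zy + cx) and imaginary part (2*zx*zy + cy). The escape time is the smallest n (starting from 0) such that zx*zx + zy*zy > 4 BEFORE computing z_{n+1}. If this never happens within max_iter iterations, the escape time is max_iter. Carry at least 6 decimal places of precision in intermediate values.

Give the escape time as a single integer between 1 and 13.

z_0 = 0 + 0i, c = -1.7890 + 1.3720i
Iter 1: z = -1.7890 + 1.3720i, |z|^2 = 5.0829
Escaped at iteration 1

Answer: 1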